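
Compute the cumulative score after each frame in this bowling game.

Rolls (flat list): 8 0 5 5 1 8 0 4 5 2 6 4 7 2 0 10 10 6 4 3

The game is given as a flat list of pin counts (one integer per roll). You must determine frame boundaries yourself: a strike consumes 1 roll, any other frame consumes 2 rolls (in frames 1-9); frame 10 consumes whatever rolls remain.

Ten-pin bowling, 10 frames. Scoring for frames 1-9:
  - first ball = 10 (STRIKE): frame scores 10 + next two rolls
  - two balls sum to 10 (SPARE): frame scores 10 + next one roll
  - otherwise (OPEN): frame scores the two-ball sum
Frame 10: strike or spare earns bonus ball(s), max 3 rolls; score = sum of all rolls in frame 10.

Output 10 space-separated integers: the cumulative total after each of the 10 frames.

Answer: 8 19 28 32 39 56 65 85 105 118

Derivation:
Frame 1: OPEN (8+0=8). Cumulative: 8
Frame 2: SPARE (5+5=10). 10 + next roll (1) = 11. Cumulative: 19
Frame 3: OPEN (1+8=9). Cumulative: 28
Frame 4: OPEN (0+4=4). Cumulative: 32
Frame 5: OPEN (5+2=7). Cumulative: 39
Frame 6: SPARE (6+4=10). 10 + next roll (7) = 17. Cumulative: 56
Frame 7: OPEN (7+2=9). Cumulative: 65
Frame 8: SPARE (0+10=10). 10 + next roll (10) = 20. Cumulative: 85
Frame 9: STRIKE. 10 + next two rolls (6+4) = 20. Cumulative: 105
Frame 10: SPARE. Sum of all frame-10 rolls (6+4+3) = 13. Cumulative: 118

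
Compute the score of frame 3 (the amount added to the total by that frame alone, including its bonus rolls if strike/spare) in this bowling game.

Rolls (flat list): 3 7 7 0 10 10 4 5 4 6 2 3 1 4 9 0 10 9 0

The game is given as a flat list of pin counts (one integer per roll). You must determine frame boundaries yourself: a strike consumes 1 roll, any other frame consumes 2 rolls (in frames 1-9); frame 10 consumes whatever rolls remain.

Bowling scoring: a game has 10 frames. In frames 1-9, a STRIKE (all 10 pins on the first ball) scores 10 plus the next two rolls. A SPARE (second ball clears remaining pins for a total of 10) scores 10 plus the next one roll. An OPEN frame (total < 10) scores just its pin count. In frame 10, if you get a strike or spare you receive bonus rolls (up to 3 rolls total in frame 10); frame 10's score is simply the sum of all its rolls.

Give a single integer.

Frame 1: SPARE (3+7=10). 10 + next roll (7) = 17. Cumulative: 17
Frame 2: OPEN (7+0=7). Cumulative: 24
Frame 3: STRIKE. 10 + next two rolls (10+4) = 24. Cumulative: 48
Frame 4: STRIKE. 10 + next two rolls (4+5) = 19. Cumulative: 67
Frame 5: OPEN (4+5=9). Cumulative: 76

Answer: 24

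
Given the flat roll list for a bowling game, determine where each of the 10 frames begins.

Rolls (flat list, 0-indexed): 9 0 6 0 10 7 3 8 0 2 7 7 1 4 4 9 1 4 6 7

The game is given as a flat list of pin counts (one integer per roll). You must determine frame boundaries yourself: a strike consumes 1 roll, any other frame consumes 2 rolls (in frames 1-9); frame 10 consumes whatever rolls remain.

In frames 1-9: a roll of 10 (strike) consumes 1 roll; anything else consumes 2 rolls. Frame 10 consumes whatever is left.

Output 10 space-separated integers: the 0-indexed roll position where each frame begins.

Answer: 0 2 4 5 7 9 11 13 15 17

Derivation:
Frame 1 starts at roll index 0: rolls=9,0 (sum=9), consumes 2 rolls
Frame 2 starts at roll index 2: rolls=6,0 (sum=6), consumes 2 rolls
Frame 3 starts at roll index 4: roll=10 (strike), consumes 1 roll
Frame 4 starts at roll index 5: rolls=7,3 (sum=10), consumes 2 rolls
Frame 5 starts at roll index 7: rolls=8,0 (sum=8), consumes 2 rolls
Frame 6 starts at roll index 9: rolls=2,7 (sum=9), consumes 2 rolls
Frame 7 starts at roll index 11: rolls=7,1 (sum=8), consumes 2 rolls
Frame 8 starts at roll index 13: rolls=4,4 (sum=8), consumes 2 rolls
Frame 9 starts at roll index 15: rolls=9,1 (sum=10), consumes 2 rolls
Frame 10 starts at roll index 17: 3 remaining rolls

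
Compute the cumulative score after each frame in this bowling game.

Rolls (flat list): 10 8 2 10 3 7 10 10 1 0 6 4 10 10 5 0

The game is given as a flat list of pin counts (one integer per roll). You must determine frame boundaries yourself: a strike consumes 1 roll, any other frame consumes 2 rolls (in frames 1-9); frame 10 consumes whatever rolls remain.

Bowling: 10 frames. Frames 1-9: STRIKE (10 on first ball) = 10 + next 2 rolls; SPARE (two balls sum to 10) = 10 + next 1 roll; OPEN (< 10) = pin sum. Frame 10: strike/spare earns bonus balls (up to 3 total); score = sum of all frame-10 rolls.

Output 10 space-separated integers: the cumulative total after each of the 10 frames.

Frame 1: STRIKE. 10 + next two rolls (8+2) = 20. Cumulative: 20
Frame 2: SPARE (8+2=10). 10 + next roll (10) = 20. Cumulative: 40
Frame 3: STRIKE. 10 + next two rolls (3+7) = 20. Cumulative: 60
Frame 4: SPARE (3+7=10). 10 + next roll (10) = 20. Cumulative: 80
Frame 5: STRIKE. 10 + next two rolls (10+1) = 21. Cumulative: 101
Frame 6: STRIKE. 10 + next two rolls (1+0) = 11. Cumulative: 112
Frame 7: OPEN (1+0=1). Cumulative: 113
Frame 8: SPARE (6+4=10). 10 + next roll (10) = 20. Cumulative: 133
Frame 9: STRIKE. 10 + next two rolls (10+5) = 25. Cumulative: 158
Frame 10: STRIKE. Sum of all frame-10 rolls (10+5+0) = 15. Cumulative: 173

Answer: 20 40 60 80 101 112 113 133 158 173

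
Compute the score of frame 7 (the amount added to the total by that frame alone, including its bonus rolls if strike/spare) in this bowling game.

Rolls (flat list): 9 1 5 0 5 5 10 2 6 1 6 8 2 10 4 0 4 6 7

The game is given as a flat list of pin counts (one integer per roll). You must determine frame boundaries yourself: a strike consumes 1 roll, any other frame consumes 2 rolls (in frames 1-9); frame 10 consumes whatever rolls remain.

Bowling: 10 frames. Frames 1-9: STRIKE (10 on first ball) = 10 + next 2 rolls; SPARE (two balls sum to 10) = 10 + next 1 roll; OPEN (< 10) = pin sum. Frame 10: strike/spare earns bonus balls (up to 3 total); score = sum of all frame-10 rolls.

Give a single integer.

Frame 1: SPARE (9+1=10). 10 + next roll (5) = 15. Cumulative: 15
Frame 2: OPEN (5+0=5). Cumulative: 20
Frame 3: SPARE (5+5=10). 10 + next roll (10) = 20. Cumulative: 40
Frame 4: STRIKE. 10 + next two rolls (2+6) = 18. Cumulative: 58
Frame 5: OPEN (2+6=8). Cumulative: 66
Frame 6: OPEN (1+6=7). Cumulative: 73
Frame 7: SPARE (8+2=10). 10 + next roll (10) = 20. Cumulative: 93
Frame 8: STRIKE. 10 + next two rolls (4+0) = 14. Cumulative: 107
Frame 9: OPEN (4+0=4). Cumulative: 111

Answer: 20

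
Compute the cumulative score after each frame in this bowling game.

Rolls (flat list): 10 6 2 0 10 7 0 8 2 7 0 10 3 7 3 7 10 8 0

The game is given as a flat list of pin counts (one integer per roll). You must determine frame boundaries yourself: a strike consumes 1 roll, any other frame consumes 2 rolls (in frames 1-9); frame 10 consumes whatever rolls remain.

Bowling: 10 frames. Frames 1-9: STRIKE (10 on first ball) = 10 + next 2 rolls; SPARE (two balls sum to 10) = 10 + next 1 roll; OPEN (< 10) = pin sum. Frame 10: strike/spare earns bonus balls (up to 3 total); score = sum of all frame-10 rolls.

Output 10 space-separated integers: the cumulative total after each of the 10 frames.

Answer: 18 26 43 50 67 74 94 107 127 145

Derivation:
Frame 1: STRIKE. 10 + next two rolls (6+2) = 18. Cumulative: 18
Frame 2: OPEN (6+2=8). Cumulative: 26
Frame 3: SPARE (0+10=10). 10 + next roll (7) = 17. Cumulative: 43
Frame 4: OPEN (7+0=7). Cumulative: 50
Frame 5: SPARE (8+2=10). 10 + next roll (7) = 17. Cumulative: 67
Frame 6: OPEN (7+0=7). Cumulative: 74
Frame 7: STRIKE. 10 + next two rolls (3+7) = 20. Cumulative: 94
Frame 8: SPARE (3+7=10). 10 + next roll (3) = 13. Cumulative: 107
Frame 9: SPARE (3+7=10). 10 + next roll (10) = 20. Cumulative: 127
Frame 10: STRIKE. Sum of all frame-10 rolls (10+8+0) = 18. Cumulative: 145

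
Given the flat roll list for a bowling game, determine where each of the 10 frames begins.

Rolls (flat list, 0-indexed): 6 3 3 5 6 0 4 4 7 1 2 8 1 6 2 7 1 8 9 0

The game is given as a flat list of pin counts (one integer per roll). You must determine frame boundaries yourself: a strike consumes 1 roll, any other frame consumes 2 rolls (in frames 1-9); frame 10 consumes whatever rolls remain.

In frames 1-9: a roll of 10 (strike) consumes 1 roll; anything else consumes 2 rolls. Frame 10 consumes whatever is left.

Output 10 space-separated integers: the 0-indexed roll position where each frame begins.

Frame 1 starts at roll index 0: rolls=6,3 (sum=9), consumes 2 rolls
Frame 2 starts at roll index 2: rolls=3,5 (sum=8), consumes 2 rolls
Frame 3 starts at roll index 4: rolls=6,0 (sum=6), consumes 2 rolls
Frame 4 starts at roll index 6: rolls=4,4 (sum=8), consumes 2 rolls
Frame 5 starts at roll index 8: rolls=7,1 (sum=8), consumes 2 rolls
Frame 6 starts at roll index 10: rolls=2,8 (sum=10), consumes 2 rolls
Frame 7 starts at roll index 12: rolls=1,6 (sum=7), consumes 2 rolls
Frame 8 starts at roll index 14: rolls=2,7 (sum=9), consumes 2 rolls
Frame 9 starts at roll index 16: rolls=1,8 (sum=9), consumes 2 rolls
Frame 10 starts at roll index 18: 2 remaining rolls

Answer: 0 2 4 6 8 10 12 14 16 18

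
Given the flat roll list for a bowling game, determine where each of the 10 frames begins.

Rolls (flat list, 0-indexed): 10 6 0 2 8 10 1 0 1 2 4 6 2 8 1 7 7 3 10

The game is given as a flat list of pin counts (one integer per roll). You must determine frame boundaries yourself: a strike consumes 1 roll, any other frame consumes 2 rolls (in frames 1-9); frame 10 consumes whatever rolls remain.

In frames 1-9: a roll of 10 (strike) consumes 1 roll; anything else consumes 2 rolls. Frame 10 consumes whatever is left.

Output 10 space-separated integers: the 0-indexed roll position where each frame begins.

Frame 1 starts at roll index 0: roll=10 (strike), consumes 1 roll
Frame 2 starts at roll index 1: rolls=6,0 (sum=6), consumes 2 rolls
Frame 3 starts at roll index 3: rolls=2,8 (sum=10), consumes 2 rolls
Frame 4 starts at roll index 5: roll=10 (strike), consumes 1 roll
Frame 5 starts at roll index 6: rolls=1,0 (sum=1), consumes 2 rolls
Frame 6 starts at roll index 8: rolls=1,2 (sum=3), consumes 2 rolls
Frame 7 starts at roll index 10: rolls=4,6 (sum=10), consumes 2 rolls
Frame 8 starts at roll index 12: rolls=2,8 (sum=10), consumes 2 rolls
Frame 9 starts at roll index 14: rolls=1,7 (sum=8), consumes 2 rolls
Frame 10 starts at roll index 16: 3 remaining rolls

Answer: 0 1 3 5 6 8 10 12 14 16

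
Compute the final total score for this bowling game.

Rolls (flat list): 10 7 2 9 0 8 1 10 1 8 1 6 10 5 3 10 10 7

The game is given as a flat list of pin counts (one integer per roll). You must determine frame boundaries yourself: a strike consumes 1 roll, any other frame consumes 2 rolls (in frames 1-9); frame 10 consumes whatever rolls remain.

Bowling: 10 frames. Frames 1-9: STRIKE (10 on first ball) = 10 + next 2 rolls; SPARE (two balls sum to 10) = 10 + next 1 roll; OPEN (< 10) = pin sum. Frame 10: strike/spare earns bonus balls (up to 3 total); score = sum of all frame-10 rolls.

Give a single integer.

Frame 1: STRIKE. 10 + next two rolls (7+2) = 19. Cumulative: 19
Frame 2: OPEN (7+2=9). Cumulative: 28
Frame 3: OPEN (9+0=9). Cumulative: 37
Frame 4: OPEN (8+1=9). Cumulative: 46
Frame 5: STRIKE. 10 + next two rolls (1+8) = 19. Cumulative: 65
Frame 6: OPEN (1+8=9). Cumulative: 74
Frame 7: OPEN (1+6=7). Cumulative: 81
Frame 8: STRIKE. 10 + next two rolls (5+3) = 18. Cumulative: 99
Frame 9: OPEN (5+3=8). Cumulative: 107
Frame 10: STRIKE. Sum of all frame-10 rolls (10+10+7) = 27. Cumulative: 134

Answer: 134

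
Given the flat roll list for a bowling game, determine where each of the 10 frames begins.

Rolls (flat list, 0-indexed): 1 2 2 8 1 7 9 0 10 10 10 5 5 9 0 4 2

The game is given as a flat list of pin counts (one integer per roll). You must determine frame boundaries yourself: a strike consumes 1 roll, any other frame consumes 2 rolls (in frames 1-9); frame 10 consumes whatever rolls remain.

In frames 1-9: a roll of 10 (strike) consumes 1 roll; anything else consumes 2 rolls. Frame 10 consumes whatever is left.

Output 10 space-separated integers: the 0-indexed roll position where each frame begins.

Frame 1 starts at roll index 0: rolls=1,2 (sum=3), consumes 2 rolls
Frame 2 starts at roll index 2: rolls=2,8 (sum=10), consumes 2 rolls
Frame 3 starts at roll index 4: rolls=1,7 (sum=8), consumes 2 rolls
Frame 4 starts at roll index 6: rolls=9,0 (sum=9), consumes 2 rolls
Frame 5 starts at roll index 8: roll=10 (strike), consumes 1 roll
Frame 6 starts at roll index 9: roll=10 (strike), consumes 1 roll
Frame 7 starts at roll index 10: roll=10 (strike), consumes 1 roll
Frame 8 starts at roll index 11: rolls=5,5 (sum=10), consumes 2 rolls
Frame 9 starts at roll index 13: rolls=9,0 (sum=9), consumes 2 rolls
Frame 10 starts at roll index 15: 2 remaining rolls

Answer: 0 2 4 6 8 9 10 11 13 15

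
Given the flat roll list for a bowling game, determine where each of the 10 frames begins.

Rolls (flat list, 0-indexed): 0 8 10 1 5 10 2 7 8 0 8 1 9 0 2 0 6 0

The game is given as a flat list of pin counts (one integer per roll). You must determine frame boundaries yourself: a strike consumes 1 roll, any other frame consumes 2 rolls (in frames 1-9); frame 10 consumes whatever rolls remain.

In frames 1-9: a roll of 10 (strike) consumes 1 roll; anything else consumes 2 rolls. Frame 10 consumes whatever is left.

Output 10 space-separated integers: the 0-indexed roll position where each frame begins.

Frame 1 starts at roll index 0: rolls=0,8 (sum=8), consumes 2 rolls
Frame 2 starts at roll index 2: roll=10 (strike), consumes 1 roll
Frame 3 starts at roll index 3: rolls=1,5 (sum=6), consumes 2 rolls
Frame 4 starts at roll index 5: roll=10 (strike), consumes 1 roll
Frame 5 starts at roll index 6: rolls=2,7 (sum=9), consumes 2 rolls
Frame 6 starts at roll index 8: rolls=8,0 (sum=8), consumes 2 rolls
Frame 7 starts at roll index 10: rolls=8,1 (sum=9), consumes 2 rolls
Frame 8 starts at roll index 12: rolls=9,0 (sum=9), consumes 2 rolls
Frame 9 starts at roll index 14: rolls=2,0 (sum=2), consumes 2 rolls
Frame 10 starts at roll index 16: 2 remaining rolls

Answer: 0 2 3 5 6 8 10 12 14 16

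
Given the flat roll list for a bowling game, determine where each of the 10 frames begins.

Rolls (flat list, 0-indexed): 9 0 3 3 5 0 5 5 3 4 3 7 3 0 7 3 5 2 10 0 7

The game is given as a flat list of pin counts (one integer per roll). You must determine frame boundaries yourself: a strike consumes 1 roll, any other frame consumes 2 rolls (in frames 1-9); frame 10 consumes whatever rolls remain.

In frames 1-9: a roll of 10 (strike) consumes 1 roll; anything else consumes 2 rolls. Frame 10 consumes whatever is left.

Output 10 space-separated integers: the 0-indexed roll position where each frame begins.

Answer: 0 2 4 6 8 10 12 14 16 18

Derivation:
Frame 1 starts at roll index 0: rolls=9,0 (sum=9), consumes 2 rolls
Frame 2 starts at roll index 2: rolls=3,3 (sum=6), consumes 2 rolls
Frame 3 starts at roll index 4: rolls=5,0 (sum=5), consumes 2 rolls
Frame 4 starts at roll index 6: rolls=5,5 (sum=10), consumes 2 rolls
Frame 5 starts at roll index 8: rolls=3,4 (sum=7), consumes 2 rolls
Frame 6 starts at roll index 10: rolls=3,7 (sum=10), consumes 2 rolls
Frame 7 starts at roll index 12: rolls=3,0 (sum=3), consumes 2 rolls
Frame 8 starts at roll index 14: rolls=7,3 (sum=10), consumes 2 rolls
Frame 9 starts at roll index 16: rolls=5,2 (sum=7), consumes 2 rolls
Frame 10 starts at roll index 18: 3 remaining rolls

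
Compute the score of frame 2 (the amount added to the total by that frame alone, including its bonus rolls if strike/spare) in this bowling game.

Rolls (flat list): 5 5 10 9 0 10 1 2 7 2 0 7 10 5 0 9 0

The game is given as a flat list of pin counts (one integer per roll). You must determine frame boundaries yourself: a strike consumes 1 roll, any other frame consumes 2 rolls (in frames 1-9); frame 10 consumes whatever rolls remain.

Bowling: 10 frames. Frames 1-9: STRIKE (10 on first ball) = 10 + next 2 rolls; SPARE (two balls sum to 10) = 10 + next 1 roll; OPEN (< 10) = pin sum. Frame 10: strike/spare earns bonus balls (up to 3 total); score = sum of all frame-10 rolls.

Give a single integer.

Answer: 19

Derivation:
Frame 1: SPARE (5+5=10). 10 + next roll (10) = 20. Cumulative: 20
Frame 2: STRIKE. 10 + next two rolls (9+0) = 19. Cumulative: 39
Frame 3: OPEN (9+0=9). Cumulative: 48
Frame 4: STRIKE. 10 + next two rolls (1+2) = 13. Cumulative: 61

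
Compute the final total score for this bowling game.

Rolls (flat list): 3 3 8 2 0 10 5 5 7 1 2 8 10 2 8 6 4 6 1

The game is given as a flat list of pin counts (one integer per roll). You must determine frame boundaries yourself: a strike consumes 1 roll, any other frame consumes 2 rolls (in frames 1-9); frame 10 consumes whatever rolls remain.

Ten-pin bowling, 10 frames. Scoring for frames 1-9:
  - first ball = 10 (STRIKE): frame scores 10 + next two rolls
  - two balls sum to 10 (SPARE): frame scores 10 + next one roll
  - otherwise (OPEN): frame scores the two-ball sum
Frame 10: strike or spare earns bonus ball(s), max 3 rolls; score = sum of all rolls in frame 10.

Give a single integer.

Answer: 135

Derivation:
Frame 1: OPEN (3+3=6). Cumulative: 6
Frame 2: SPARE (8+2=10). 10 + next roll (0) = 10. Cumulative: 16
Frame 3: SPARE (0+10=10). 10 + next roll (5) = 15. Cumulative: 31
Frame 4: SPARE (5+5=10). 10 + next roll (7) = 17. Cumulative: 48
Frame 5: OPEN (7+1=8). Cumulative: 56
Frame 6: SPARE (2+8=10). 10 + next roll (10) = 20. Cumulative: 76
Frame 7: STRIKE. 10 + next two rolls (2+8) = 20. Cumulative: 96
Frame 8: SPARE (2+8=10). 10 + next roll (6) = 16. Cumulative: 112
Frame 9: SPARE (6+4=10). 10 + next roll (6) = 16. Cumulative: 128
Frame 10: OPEN. Sum of all frame-10 rolls (6+1) = 7. Cumulative: 135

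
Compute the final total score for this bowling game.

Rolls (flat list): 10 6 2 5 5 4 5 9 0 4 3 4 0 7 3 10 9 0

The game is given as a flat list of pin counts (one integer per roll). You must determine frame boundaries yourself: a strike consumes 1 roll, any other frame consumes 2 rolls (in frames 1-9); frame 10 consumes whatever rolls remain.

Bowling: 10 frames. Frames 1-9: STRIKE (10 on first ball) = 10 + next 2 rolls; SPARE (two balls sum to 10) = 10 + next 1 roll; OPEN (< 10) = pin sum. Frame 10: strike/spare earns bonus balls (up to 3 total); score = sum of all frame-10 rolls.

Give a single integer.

Answer: 117

Derivation:
Frame 1: STRIKE. 10 + next two rolls (6+2) = 18. Cumulative: 18
Frame 2: OPEN (6+2=8). Cumulative: 26
Frame 3: SPARE (5+5=10). 10 + next roll (4) = 14. Cumulative: 40
Frame 4: OPEN (4+5=9). Cumulative: 49
Frame 5: OPEN (9+0=9). Cumulative: 58
Frame 6: OPEN (4+3=7). Cumulative: 65
Frame 7: OPEN (4+0=4). Cumulative: 69
Frame 8: SPARE (7+3=10). 10 + next roll (10) = 20. Cumulative: 89
Frame 9: STRIKE. 10 + next two rolls (9+0) = 19. Cumulative: 108
Frame 10: OPEN. Sum of all frame-10 rolls (9+0) = 9. Cumulative: 117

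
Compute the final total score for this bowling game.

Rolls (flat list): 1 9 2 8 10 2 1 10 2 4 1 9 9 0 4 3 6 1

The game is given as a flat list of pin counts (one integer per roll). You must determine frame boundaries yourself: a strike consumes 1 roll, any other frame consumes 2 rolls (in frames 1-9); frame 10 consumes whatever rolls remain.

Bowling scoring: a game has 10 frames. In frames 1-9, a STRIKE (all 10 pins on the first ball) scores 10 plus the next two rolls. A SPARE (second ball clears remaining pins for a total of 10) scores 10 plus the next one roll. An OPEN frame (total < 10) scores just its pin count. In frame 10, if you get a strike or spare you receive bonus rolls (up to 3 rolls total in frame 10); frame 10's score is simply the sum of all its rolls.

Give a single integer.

Answer: 112

Derivation:
Frame 1: SPARE (1+9=10). 10 + next roll (2) = 12. Cumulative: 12
Frame 2: SPARE (2+8=10). 10 + next roll (10) = 20. Cumulative: 32
Frame 3: STRIKE. 10 + next two rolls (2+1) = 13. Cumulative: 45
Frame 4: OPEN (2+1=3). Cumulative: 48
Frame 5: STRIKE. 10 + next two rolls (2+4) = 16. Cumulative: 64
Frame 6: OPEN (2+4=6). Cumulative: 70
Frame 7: SPARE (1+9=10). 10 + next roll (9) = 19. Cumulative: 89
Frame 8: OPEN (9+0=9). Cumulative: 98
Frame 9: OPEN (4+3=7). Cumulative: 105
Frame 10: OPEN. Sum of all frame-10 rolls (6+1) = 7. Cumulative: 112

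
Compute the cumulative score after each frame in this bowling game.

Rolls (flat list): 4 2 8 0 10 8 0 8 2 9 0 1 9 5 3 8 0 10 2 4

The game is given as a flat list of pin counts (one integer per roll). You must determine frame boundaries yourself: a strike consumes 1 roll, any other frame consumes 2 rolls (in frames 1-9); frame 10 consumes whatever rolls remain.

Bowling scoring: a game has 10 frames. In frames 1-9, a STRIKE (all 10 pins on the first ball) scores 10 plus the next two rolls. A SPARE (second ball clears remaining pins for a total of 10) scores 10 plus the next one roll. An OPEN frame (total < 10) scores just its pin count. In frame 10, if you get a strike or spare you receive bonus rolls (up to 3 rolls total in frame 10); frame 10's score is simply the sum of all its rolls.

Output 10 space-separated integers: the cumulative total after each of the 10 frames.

Answer: 6 14 32 40 59 68 83 91 99 115

Derivation:
Frame 1: OPEN (4+2=6). Cumulative: 6
Frame 2: OPEN (8+0=8). Cumulative: 14
Frame 3: STRIKE. 10 + next two rolls (8+0) = 18. Cumulative: 32
Frame 4: OPEN (8+0=8). Cumulative: 40
Frame 5: SPARE (8+2=10). 10 + next roll (9) = 19. Cumulative: 59
Frame 6: OPEN (9+0=9). Cumulative: 68
Frame 7: SPARE (1+9=10). 10 + next roll (5) = 15. Cumulative: 83
Frame 8: OPEN (5+3=8). Cumulative: 91
Frame 9: OPEN (8+0=8). Cumulative: 99
Frame 10: STRIKE. Sum of all frame-10 rolls (10+2+4) = 16. Cumulative: 115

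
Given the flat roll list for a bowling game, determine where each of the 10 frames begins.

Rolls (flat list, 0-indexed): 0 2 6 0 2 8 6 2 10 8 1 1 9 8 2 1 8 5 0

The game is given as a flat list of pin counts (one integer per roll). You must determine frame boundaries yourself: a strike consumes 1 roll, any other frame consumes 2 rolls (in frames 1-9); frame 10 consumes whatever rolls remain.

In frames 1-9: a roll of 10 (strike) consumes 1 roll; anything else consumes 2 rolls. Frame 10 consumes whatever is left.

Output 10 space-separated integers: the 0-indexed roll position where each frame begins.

Frame 1 starts at roll index 0: rolls=0,2 (sum=2), consumes 2 rolls
Frame 2 starts at roll index 2: rolls=6,0 (sum=6), consumes 2 rolls
Frame 3 starts at roll index 4: rolls=2,8 (sum=10), consumes 2 rolls
Frame 4 starts at roll index 6: rolls=6,2 (sum=8), consumes 2 rolls
Frame 5 starts at roll index 8: roll=10 (strike), consumes 1 roll
Frame 6 starts at roll index 9: rolls=8,1 (sum=9), consumes 2 rolls
Frame 7 starts at roll index 11: rolls=1,9 (sum=10), consumes 2 rolls
Frame 8 starts at roll index 13: rolls=8,2 (sum=10), consumes 2 rolls
Frame 9 starts at roll index 15: rolls=1,8 (sum=9), consumes 2 rolls
Frame 10 starts at roll index 17: 2 remaining rolls

Answer: 0 2 4 6 8 9 11 13 15 17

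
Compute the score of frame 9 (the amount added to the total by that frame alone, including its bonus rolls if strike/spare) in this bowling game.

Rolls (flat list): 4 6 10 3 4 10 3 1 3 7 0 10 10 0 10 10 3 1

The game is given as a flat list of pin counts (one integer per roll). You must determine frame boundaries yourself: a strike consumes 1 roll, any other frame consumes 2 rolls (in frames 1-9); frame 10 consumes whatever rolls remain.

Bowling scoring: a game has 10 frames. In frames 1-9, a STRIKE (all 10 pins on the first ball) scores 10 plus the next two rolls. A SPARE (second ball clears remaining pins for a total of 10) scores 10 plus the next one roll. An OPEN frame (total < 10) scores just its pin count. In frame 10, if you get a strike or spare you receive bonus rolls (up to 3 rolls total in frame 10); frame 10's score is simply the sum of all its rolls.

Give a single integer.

Answer: 20

Derivation:
Frame 1: SPARE (4+6=10). 10 + next roll (10) = 20. Cumulative: 20
Frame 2: STRIKE. 10 + next two rolls (3+4) = 17. Cumulative: 37
Frame 3: OPEN (3+4=7). Cumulative: 44
Frame 4: STRIKE. 10 + next two rolls (3+1) = 14. Cumulative: 58
Frame 5: OPEN (3+1=4). Cumulative: 62
Frame 6: SPARE (3+7=10). 10 + next roll (0) = 10. Cumulative: 72
Frame 7: SPARE (0+10=10). 10 + next roll (10) = 20. Cumulative: 92
Frame 8: STRIKE. 10 + next two rolls (0+10) = 20. Cumulative: 112
Frame 9: SPARE (0+10=10). 10 + next roll (10) = 20. Cumulative: 132
Frame 10: STRIKE. Sum of all frame-10 rolls (10+3+1) = 14. Cumulative: 146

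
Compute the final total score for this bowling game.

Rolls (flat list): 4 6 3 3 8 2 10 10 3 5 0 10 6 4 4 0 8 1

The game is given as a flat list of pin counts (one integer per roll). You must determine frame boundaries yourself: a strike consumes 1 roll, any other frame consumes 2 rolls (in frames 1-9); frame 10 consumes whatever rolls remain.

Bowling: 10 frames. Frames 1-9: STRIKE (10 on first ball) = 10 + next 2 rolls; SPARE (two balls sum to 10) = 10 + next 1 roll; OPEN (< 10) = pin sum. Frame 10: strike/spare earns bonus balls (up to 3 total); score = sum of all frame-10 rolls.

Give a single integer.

Answer: 131

Derivation:
Frame 1: SPARE (4+6=10). 10 + next roll (3) = 13. Cumulative: 13
Frame 2: OPEN (3+3=6). Cumulative: 19
Frame 3: SPARE (8+2=10). 10 + next roll (10) = 20. Cumulative: 39
Frame 4: STRIKE. 10 + next two rolls (10+3) = 23. Cumulative: 62
Frame 5: STRIKE. 10 + next two rolls (3+5) = 18. Cumulative: 80
Frame 6: OPEN (3+5=8). Cumulative: 88
Frame 7: SPARE (0+10=10). 10 + next roll (6) = 16. Cumulative: 104
Frame 8: SPARE (6+4=10). 10 + next roll (4) = 14. Cumulative: 118
Frame 9: OPEN (4+0=4). Cumulative: 122
Frame 10: OPEN. Sum of all frame-10 rolls (8+1) = 9. Cumulative: 131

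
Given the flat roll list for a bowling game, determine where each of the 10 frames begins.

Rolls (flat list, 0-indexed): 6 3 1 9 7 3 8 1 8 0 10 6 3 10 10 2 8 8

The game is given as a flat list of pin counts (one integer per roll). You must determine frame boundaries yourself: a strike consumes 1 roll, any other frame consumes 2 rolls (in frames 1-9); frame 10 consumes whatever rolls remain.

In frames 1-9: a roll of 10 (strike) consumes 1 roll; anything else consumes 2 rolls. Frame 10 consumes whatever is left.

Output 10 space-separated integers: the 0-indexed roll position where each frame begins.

Frame 1 starts at roll index 0: rolls=6,3 (sum=9), consumes 2 rolls
Frame 2 starts at roll index 2: rolls=1,9 (sum=10), consumes 2 rolls
Frame 3 starts at roll index 4: rolls=7,3 (sum=10), consumes 2 rolls
Frame 4 starts at roll index 6: rolls=8,1 (sum=9), consumes 2 rolls
Frame 5 starts at roll index 8: rolls=8,0 (sum=8), consumes 2 rolls
Frame 6 starts at roll index 10: roll=10 (strike), consumes 1 roll
Frame 7 starts at roll index 11: rolls=6,3 (sum=9), consumes 2 rolls
Frame 8 starts at roll index 13: roll=10 (strike), consumes 1 roll
Frame 9 starts at roll index 14: roll=10 (strike), consumes 1 roll
Frame 10 starts at roll index 15: 3 remaining rolls

Answer: 0 2 4 6 8 10 11 13 14 15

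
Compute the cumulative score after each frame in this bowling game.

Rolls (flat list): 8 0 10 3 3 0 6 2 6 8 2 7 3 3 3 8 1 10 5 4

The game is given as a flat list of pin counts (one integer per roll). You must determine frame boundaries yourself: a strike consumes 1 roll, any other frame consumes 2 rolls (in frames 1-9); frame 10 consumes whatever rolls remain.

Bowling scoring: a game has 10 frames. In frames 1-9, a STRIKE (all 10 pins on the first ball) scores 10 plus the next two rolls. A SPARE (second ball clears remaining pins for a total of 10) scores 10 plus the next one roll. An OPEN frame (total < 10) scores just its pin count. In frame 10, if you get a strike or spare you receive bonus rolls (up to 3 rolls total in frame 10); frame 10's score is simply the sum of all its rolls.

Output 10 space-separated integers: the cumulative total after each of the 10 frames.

Frame 1: OPEN (8+0=8). Cumulative: 8
Frame 2: STRIKE. 10 + next two rolls (3+3) = 16. Cumulative: 24
Frame 3: OPEN (3+3=6). Cumulative: 30
Frame 4: OPEN (0+6=6). Cumulative: 36
Frame 5: OPEN (2+6=8). Cumulative: 44
Frame 6: SPARE (8+2=10). 10 + next roll (7) = 17. Cumulative: 61
Frame 7: SPARE (7+3=10). 10 + next roll (3) = 13. Cumulative: 74
Frame 8: OPEN (3+3=6). Cumulative: 80
Frame 9: OPEN (8+1=9). Cumulative: 89
Frame 10: STRIKE. Sum of all frame-10 rolls (10+5+4) = 19. Cumulative: 108

Answer: 8 24 30 36 44 61 74 80 89 108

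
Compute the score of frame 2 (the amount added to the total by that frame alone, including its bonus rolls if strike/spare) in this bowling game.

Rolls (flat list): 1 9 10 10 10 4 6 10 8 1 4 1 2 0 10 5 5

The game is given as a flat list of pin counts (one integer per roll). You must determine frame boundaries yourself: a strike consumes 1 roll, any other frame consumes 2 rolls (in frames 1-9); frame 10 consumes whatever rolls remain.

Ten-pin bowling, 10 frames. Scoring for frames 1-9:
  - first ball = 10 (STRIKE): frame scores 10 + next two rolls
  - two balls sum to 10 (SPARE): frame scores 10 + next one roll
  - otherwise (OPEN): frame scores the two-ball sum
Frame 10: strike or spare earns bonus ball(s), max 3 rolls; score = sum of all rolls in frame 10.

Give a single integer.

Frame 1: SPARE (1+9=10). 10 + next roll (10) = 20. Cumulative: 20
Frame 2: STRIKE. 10 + next two rolls (10+10) = 30. Cumulative: 50
Frame 3: STRIKE. 10 + next two rolls (10+4) = 24. Cumulative: 74
Frame 4: STRIKE. 10 + next two rolls (4+6) = 20. Cumulative: 94

Answer: 30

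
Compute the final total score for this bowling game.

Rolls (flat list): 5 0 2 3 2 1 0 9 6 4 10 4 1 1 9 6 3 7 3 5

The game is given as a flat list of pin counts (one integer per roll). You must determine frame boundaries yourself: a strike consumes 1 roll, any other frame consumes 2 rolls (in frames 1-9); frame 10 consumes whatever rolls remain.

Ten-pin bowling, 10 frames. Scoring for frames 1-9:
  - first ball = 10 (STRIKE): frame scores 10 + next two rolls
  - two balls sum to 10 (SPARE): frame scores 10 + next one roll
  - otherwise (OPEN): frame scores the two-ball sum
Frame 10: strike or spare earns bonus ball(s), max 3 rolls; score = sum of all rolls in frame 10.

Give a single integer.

Frame 1: OPEN (5+0=5). Cumulative: 5
Frame 2: OPEN (2+3=5). Cumulative: 10
Frame 3: OPEN (2+1=3). Cumulative: 13
Frame 4: OPEN (0+9=9). Cumulative: 22
Frame 5: SPARE (6+4=10). 10 + next roll (10) = 20. Cumulative: 42
Frame 6: STRIKE. 10 + next two rolls (4+1) = 15. Cumulative: 57
Frame 7: OPEN (4+1=5). Cumulative: 62
Frame 8: SPARE (1+9=10). 10 + next roll (6) = 16. Cumulative: 78
Frame 9: OPEN (6+3=9). Cumulative: 87
Frame 10: SPARE. Sum of all frame-10 rolls (7+3+5) = 15. Cumulative: 102

Answer: 102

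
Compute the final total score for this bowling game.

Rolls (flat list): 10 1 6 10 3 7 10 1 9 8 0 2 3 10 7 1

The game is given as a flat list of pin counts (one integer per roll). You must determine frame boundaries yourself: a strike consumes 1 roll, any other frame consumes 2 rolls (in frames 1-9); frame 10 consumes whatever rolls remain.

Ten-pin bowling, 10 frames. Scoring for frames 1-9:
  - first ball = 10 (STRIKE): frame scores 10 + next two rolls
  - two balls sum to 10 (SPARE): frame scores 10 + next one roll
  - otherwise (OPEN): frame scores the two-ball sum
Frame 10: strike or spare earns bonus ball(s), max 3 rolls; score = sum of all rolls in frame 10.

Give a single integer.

Frame 1: STRIKE. 10 + next two rolls (1+6) = 17. Cumulative: 17
Frame 2: OPEN (1+6=7). Cumulative: 24
Frame 3: STRIKE. 10 + next two rolls (3+7) = 20. Cumulative: 44
Frame 4: SPARE (3+7=10). 10 + next roll (10) = 20. Cumulative: 64
Frame 5: STRIKE. 10 + next two rolls (1+9) = 20. Cumulative: 84
Frame 6: SPARE (1+9=10). 10 + next roll (8) = 18. Cumulative: 102
Frame 7: OPEN (8+0=8). Cumulative: 110
Frame 8: OPEN (2+3=5). Cumulative: 115
Frame 9: STRIKE. 10 + next two rolls (7+1) = 18. Cumulative: 133
Frame 10: OPEN. Sum of all frame-10 rolls (7+1) = 8. Cumulative: 141

Answer: 141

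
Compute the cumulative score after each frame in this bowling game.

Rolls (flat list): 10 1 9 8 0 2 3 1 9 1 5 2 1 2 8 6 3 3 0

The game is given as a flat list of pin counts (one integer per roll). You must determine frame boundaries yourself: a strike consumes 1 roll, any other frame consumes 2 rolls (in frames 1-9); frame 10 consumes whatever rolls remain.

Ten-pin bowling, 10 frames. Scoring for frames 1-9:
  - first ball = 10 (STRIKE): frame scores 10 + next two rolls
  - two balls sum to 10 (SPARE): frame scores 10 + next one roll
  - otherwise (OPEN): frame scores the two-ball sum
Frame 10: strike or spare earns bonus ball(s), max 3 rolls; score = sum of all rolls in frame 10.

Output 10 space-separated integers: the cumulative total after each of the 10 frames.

Frame 1: STRIKE. 10 + next two rolls (1+9) = 20. Cumulative: 20
Frame 2: SPARE (1+9=10). 10 + next roll (8) = 18. Cumulative: 38
Frame 3: OPEN (8+0=8). Cumulative: 46
Frame 4: OPEN (2+3=5). Cumulative: 51
Frame 5: SPARE (1+9=10). 10 + next roll (1) = 11. Cumulative: 62
Frame 6: OPEN (1+5=6). Cumulative: 68
Frame 7: OPEN (2+1=3). Cumulative: 71
Frame 8: SPARE (2+8=10). 10 + next roll (6) = 16. Cumulative: 87
Frame 9: OPEN (6+3=9). Cumulative: 96
Frame 10: OPEN. Sum of all frame-10 rolls (3+0) = 3. Cumulative: 99

Answer: 20 38 46 51 62 68 71 87 96 99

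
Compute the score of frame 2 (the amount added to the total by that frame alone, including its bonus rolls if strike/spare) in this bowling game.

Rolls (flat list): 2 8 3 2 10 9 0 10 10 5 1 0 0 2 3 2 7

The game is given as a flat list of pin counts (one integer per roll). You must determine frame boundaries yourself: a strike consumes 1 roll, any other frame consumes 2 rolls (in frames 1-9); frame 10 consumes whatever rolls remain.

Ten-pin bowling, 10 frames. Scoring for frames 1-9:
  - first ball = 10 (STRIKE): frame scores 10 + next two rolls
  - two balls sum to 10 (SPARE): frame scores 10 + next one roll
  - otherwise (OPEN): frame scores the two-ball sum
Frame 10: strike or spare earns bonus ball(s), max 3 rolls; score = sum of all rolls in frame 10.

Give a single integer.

Frame 1: SPARE (2+8=10). 10 + next roll (3) = 13. Cumulative: 13
Frame 2: OPEN (3+2=5). Cumulative: 18
Frame 3: STRIKE. 10 + next two rolls (9+0) = 19. Cumulative: 37
Frame 4: OPEN (9+0=9). Cumulative: 46

Answer: 5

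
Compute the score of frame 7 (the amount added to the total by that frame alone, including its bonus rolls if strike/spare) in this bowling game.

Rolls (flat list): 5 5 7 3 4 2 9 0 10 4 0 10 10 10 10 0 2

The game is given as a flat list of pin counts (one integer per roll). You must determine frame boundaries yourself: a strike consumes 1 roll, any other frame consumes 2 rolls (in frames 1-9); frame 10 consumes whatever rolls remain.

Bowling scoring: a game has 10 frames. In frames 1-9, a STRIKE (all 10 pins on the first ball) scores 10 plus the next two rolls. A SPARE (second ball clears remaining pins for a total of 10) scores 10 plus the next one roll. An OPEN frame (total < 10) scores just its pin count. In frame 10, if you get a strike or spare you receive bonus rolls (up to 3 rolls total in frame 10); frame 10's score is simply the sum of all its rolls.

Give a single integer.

Answer: 30

Derivation:
Frame 1: SPARE (5+5=10). 10 + next roll (7) = 17. Cumulative: 17
Frame 2: SPARE (7+3=10). 10 + next roll (4) = 14. Cumulative: 31
Frame 3: OPEN (4+2=6). Cumulative: 37
Frame 4: OPEN (9+0=9). Cumulative: 46
Frame 5: STRIKE. 10 + next two rolls (4+0) = 14. Cumulative: 60
Frame 6: OPEN (4+0=4). Cumulative: 64
Frame 7: STRIKE. 10 + next two rolls (10+10) = 30. Cumulative: 94
Frame 8: STRIKE. 10 + next two rolls (10+10) = 30. Cumulative: 124
Frame 9: STRIKE. 10 + next two rolls (10+0) = 20. Cumulative: 144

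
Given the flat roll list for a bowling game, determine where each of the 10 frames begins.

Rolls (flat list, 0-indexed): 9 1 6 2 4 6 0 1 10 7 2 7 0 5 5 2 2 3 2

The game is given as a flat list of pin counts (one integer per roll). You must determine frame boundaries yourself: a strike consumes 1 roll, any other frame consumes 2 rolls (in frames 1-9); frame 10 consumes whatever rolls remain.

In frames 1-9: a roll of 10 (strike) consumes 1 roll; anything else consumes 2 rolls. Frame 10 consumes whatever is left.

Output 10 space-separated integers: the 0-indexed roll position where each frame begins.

Frame 1 starts at roll index 0: rolls=9,1 (sum=10), consumes 2 rolls
Frame 2 starts at roll index 2: rolls=6,2 (sum=8), consumes 2 rolls
Frame 3 starts at roll index 4: rolls=4,6 (sum=10), consumes 2 rolls
Frame 4 starts at roll index 6: rolls=0,1 (sum=1), consumes 2 rolls
Frame 5 starts at roll index 8: roll=10 (strike), consumes 1 roll
Frame 6 starts at roll index 9: rolls=7,2 (sum=9), consumes 2 rolls
Frame 7 starts at roll index 11: rolls=7,0 (sum=7), consumes 2 rolls
Frame 8 starts at roll index 13: rolls=5,5 (sum=10), consumes 2 rolls
Frame 9 starts at roll index 15: rolls=2,2 (sum=4), consumes 2 rolls
Frame 10 starts at roll index 17: 2 remaining rolls

Answer: 0 2 4 6 8 9 11 13 15 17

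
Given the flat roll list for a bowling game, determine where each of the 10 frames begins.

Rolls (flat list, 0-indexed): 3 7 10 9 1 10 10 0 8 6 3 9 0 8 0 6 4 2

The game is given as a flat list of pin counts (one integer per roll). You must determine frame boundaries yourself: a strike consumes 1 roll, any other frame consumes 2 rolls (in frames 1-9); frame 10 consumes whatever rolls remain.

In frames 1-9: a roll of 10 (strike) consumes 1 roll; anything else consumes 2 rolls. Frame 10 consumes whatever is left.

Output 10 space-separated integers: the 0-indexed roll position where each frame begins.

Answer: 0 2 3 5 6 7 9 11 13 15

Derivation:
Frame 1 starts at roll index 0: rolls=3,7 (sum=10), consumes 2 rolls
Frame 2 starts at roll index 2: roll=10 (strike), consumes 1 roll
Frame 3 starts at roll index 3: rolls=9,1 (sum=10), consumes 2 rolls
Frame 4 starts at roll index 5: roll=10 (strike), consumes 1 roll
Frame 5 starts at roll index 6: roll=10 (strike), consumes 1 roll
Frame 6 starts at roll index 7: rolls=0,8 (sum=8), consumes 2 rolls
Frame 7 starts at roll index 9: rolls=6,3 (sum=9), consumes 2 rolls
Frame 8 starts at roll index 11: rolls=9,0 (sum=9), consumes 2 rolls
Frame 9 starts at roll index 13: rolls=8,0 (sum=8), consumes 2 rolls
Frame 10 starts at roll index 15: 3 remaining rolls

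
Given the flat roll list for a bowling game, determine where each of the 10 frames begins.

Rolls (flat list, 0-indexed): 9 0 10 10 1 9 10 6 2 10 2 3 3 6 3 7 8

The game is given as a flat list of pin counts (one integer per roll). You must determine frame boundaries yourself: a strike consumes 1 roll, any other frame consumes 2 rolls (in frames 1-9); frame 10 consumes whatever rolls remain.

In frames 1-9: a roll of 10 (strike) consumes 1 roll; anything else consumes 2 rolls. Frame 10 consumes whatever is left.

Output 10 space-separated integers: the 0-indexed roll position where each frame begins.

Answer: 0 2 3 4 6 7 9 10 12 14

Derivation:
Frame 1 starts at roll index 0: rolls=9,0 (sum=9), consumes 2 rolls
Frame 2 starts at roll index 2: roll=10 (strike), consumes 1 roll
Frame 3 starts at roll index 3: roll=10 (strike), consumes 1 roll
Frame 4 starts at roll index 4: rolls=1,9 (sum=10), consumes 2 rolls
Frame 5 starts at roll index 6: roll=10 (strike), consumes 1 roll
Frame 6 starts at roll index 7: rolls=6,2 (sum=8), consumes 2 rolls
Frame 7 starts at roll index 9: roll=10 (strike), consumes 1 roll
Frame 8 starts at roll index 10: rolls=2,3 (sum=5), consumes 2 rolls
Frame 9 starts at roll index 12: rolls=3,6 (sum=9), consumes 2 rolls
Frame 10 starts at roll index 14: 3 remaining rolls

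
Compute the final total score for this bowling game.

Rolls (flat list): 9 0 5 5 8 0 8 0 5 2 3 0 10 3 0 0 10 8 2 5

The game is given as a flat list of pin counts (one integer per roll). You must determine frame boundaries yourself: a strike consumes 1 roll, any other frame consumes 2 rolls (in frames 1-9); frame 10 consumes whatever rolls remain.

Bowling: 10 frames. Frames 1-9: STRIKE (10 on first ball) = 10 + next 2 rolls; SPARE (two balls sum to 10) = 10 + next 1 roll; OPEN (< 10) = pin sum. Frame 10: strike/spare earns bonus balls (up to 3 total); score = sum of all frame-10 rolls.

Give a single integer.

Frame 1: OPEN (9+0=9). Cumulative: 9
Frame 2: SPARE (5+5=10). 10 + next roll (8) = 18. Cumulative: 27
Frame 3: OPEN (8+0=8). Cumulative: 35
Frame 4: OPEN (8+0=8). Cumulative: 43
Frame 5: OPEN (5+2=7). Cumulative: 50
Frame 6: OPEN (3+0=3). Cumulative: 53
Frame 7: STRIKE. 10 + next two rolls (3+0) = 13. Cumulative: 66
Frame 8: OPEN (3+0=3). Cumulative: 69
Frame 9: SPARE (0+10=10). 10 + next roll (8) = 18. Cumulative: 87
Frame 10: SPARE. Sum of all frame-10 rolls (8+2+5) = 15. Cumulative: 102

Answer: 102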